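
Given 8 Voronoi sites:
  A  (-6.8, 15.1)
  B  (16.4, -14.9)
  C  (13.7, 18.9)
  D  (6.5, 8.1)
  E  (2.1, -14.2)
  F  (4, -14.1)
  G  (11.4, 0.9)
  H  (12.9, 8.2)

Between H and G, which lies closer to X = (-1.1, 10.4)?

Compare squared distances:
|XH|² = (-1.1−12.9)² + (10.4−8.2)² = 196 + 4.84 = 200.84
|XG|² = (-1.1−11.4)² + (10.4−0.9)² = 156.25 + 90.25 = 246.5
200.84 < 246.5, so H is closer.

H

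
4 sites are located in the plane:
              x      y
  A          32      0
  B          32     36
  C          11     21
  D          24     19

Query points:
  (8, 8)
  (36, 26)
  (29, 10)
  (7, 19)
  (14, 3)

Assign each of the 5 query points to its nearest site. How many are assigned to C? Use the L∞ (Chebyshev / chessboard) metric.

2

(8, 8) — d to each: A:24, B:28, C:13, D:16 → nearest is C
(36, 26) — d to each: A:26, B:10, C:25, D:12 → nearest is B
(29, 10) — d to each: A:10, B:26, C:18, D:9 → nearest is D
(7, 19) — d to each: A:25, B:25, C:4, D:17 → nearest is C
(14, 3) — d to each: A:18, B:33, C:18, D:16 → nearest is D
2 of the 5 points have C as nearest.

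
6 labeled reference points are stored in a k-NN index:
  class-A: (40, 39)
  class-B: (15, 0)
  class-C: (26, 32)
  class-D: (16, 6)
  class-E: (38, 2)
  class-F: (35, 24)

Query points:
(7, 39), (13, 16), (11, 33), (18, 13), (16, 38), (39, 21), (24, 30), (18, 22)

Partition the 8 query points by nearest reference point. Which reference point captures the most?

class-C

(7, 39) — d² to each: class-A:1089, class-B:1585, class-C:410, class-D:1170, class-E:2330, class-F:1009 → nearest is class-C
(13, 16) — d² to each: class-A:1258, class-B:260, class-C:425, class-D:109, class-E:821, class-F:548 → nearest is class-D
(11, 33) — d² to each: class-A:877, class-B:1105, class-C:226, class-D:754, class-E:1690, class-F:657 → nearest is class-C
(18, 13) — d² to each: class-A:1160, class-B:178, class-C:425, class-D:53, class-E:521, class-F:410 → nearest is class-D
(16, 38) — d² to each: class-A:577, class-B:1445, class-C:136, class-D:1024, class-E:1780, class-F:557 → nearest is class-C
(39, 21) — d² to each: class-A:325, class-B:1017, class-C:290, class-D:754, class-E:362, class-F:25 → nearest is class-F
(24, 30) — d² to each: class-A:337, class-B:981, class-C:8, class-D:640, class-E:980, class-F:157 → nearest is class-C
(18, 22) — d² to each: class-A:773, class-B:493, class-C:164, class-D:260, class-E:800, class-F:293 → nearest is class-C
Tally — class-C:5, class-D:2, class-F:1. class-C captures the most (5).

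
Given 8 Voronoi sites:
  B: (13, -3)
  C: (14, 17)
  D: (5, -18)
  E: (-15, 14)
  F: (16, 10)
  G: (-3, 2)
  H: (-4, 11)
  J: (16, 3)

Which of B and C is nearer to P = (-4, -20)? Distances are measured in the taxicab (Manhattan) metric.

B

d(P,B) = |-4−13| + |-20−(-3)| = 17 + 17 = 34
d(P,C) = |-4−14| + |-20−17| = 18 + 37 = 55
34 < 55, so B is closer.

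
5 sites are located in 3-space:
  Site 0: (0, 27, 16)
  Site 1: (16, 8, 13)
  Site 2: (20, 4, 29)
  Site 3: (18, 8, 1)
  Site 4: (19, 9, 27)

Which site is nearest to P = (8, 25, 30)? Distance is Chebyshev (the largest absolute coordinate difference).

d(P, Site 0) = max(8, 2, 14) = 14
d(P, Site 1) = max(8, 17, 17) = 17
d(P, Site 2) = max(12, 21, 1) = 21
d(P, Site 3) = max(10, 17, 29) = 29
d(P, Site 4) = max(11, 16, 3) = 16
Minimum is at Site 0.

Site 0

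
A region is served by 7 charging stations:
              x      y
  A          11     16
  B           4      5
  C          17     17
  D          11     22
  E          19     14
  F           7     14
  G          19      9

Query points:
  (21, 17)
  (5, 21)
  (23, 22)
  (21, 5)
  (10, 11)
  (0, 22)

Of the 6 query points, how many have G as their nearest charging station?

1

(21, 17) — d² to each: A:101, B:433, C:16, D:125, E:13, F:205, G:68 → nearest is E
(5, 21) — d² to each: A:61, B:257, C:160, D:37, E:245, F:53, G:340 → nearest is D
(23, 22) — d² to each: A:180, B:650, C:61, D:144, E:80, F:320, G:185 → nearest is C
(21, 5) — d² to each: A:221, B:289, C:160, D:389, E:85, F:277, G:20 → nearest is G
(10, 11) — d² to each: A:26, B:72, C:85, D:122, E:90, F:18, G:85 → nearest is F
(0, 22) — d² to each: A:157, B:305, C:314, D:121, E:425, F:113, G:530 → nearest is F
1 of the 6 points has G as nearest.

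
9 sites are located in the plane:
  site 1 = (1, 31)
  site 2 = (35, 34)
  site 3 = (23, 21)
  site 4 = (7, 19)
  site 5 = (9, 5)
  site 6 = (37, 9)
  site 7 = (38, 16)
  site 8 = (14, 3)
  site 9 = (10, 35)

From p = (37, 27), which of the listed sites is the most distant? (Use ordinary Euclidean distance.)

site 1

Since √ is increasing, it suffices to compare squared distances:
d²(p, site 1) = (37−1)² + (27−31)² = 1296 + 16 = 1312
d²(p, site 2) = (37−35)² + (27−34)² = 4 + 49 = 53
d²(p, site 3) = (37−23)² + (27−21)² = 196 + 36 = 232
d²(p, site 4) = (37−7)² + (27−19)² = 900 + 64 = 964
d²(p, site 5) = (37−9)² + (27−5)² = 784 + 484 = 1268
d²(p, site 6) = (37−37)² + (27−9)² = 0 + 324 = 324
d²(p, site 7) = (37−38)² + (27−16)² = 1 + 121 = 122
d²(p, site 8) = (37−14)² + (27−3)² = 529 + 576 = 1105
d²(p, site 9) = (37−10)² + (27−35)² = 729 + 64 = 793
The largest is to site 1.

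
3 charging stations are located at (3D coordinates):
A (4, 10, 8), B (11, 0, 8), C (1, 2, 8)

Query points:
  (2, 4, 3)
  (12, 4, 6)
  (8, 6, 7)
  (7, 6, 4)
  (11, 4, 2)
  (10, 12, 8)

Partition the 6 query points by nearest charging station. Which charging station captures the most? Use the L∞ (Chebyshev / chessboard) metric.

A

(2, 4, 3) — d to each: A:6, B:9, C:5 → nearest is C
(12, 4, 6) — d to each: A:8, B:4, C:11 → nearest is B
(8, 6, 7) — d to each: A:4, B:6, C:7 → nearest is A
(7, 6, 4) — d to each: A:4, B:6, C:6 → nearest is A
(11, 4, 2) — d to each: A:7, B:6, C:10 → nearest is B
(10, 12, 8) — d to each: A:6, B:12, C:10 → nearest is A
Tally — A:3, B:2, C:1. A captures the most (3).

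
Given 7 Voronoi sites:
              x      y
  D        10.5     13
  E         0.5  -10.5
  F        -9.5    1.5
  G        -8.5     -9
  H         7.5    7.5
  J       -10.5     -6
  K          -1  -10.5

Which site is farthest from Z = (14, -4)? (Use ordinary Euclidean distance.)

Compare squared distances (the ordering matches that of the actual distances):
|ZD|² = (14−10.5)² + (-4−13)² = 12.25 + 289 = 301.25
|ZE|² = (14−0.5)² + (-4−(-10.5))² = 182.25 + 42.25 = 224.5
|ZF|² = (14−(-9.5))² + (-4−1.5)² = 552.25 + 30.25 = 582.5
|ZG|² = (14−(-8.5))² + (-4−(-9))² = 506.25 + 25 = 531.25
|ZH|² = (14−7.5)² + (-4−7.5)² = 42.25 + 132.25 = 174.5
|ZJ|² = (14−(-10.5))² + (-4−(-6))² = 600.25 + 4 = 604.25
|ZK|² = (14−(-1))² + (-4−(-10.5))² = 225 + 42.25 = 267.25
The largest is to J.

J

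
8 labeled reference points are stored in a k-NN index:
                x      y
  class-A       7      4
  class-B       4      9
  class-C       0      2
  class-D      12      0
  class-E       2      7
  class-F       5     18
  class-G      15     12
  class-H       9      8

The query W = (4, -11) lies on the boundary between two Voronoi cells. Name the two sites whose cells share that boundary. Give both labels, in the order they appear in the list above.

Squared distances from W to each site:
d²(W, class-A) = 9 + 225 = 234
d²(W, class-B) = 0 + 400 = 400
d²(W, class-C) = 16 + 169 = 185
d²(W, class-D) = 64 + 121 = 185
d²(W, class-E) = 4 + 324 = 328
d²(W, class-F) = 1 + 841 = 842
d²(W, class-G) = 121 + 529 = 650
d²(W, class-H) = 25 + 361 = 386
W is equidistant from class-C and class-D (both at squared distance 185), and every other site is strictly farther — so W lies on the class-C–class-D Voronoi edge.

class-C and class-D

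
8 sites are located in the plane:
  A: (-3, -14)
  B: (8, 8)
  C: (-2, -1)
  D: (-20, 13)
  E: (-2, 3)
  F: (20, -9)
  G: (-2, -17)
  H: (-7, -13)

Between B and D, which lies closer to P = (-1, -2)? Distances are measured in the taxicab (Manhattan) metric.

B

d(P,B) = |-1−8| + |-2−8| = 9 + 10 = 19
d(P,D) = |-1−(-20)| + |-2−13| = 19 + 15 = 34
19 < 34, so B is closer.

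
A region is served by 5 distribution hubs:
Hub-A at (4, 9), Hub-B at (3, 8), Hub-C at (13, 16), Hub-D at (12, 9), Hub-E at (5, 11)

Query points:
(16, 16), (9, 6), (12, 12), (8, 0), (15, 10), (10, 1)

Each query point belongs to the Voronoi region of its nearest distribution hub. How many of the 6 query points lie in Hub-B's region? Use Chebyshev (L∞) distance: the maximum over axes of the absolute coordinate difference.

2

(16, 16) — d to each: Hub-A:12, Hub-B:13, Hub-C:3, Hub-D:7, Hub-E:11 → nearest is Hub-C
(9, 6) — d to each: Hub-A:5, Hub-B:6, Hub-C:10, Hub-D:3, Hub-E:5 → nearest is Hub-D
(12, 12) — d to each: Hub-A:8, Hub-B:9, Hub-C:4, Hub-D:3, Hub-E:7 → nearest is Hub-D
(8, 0) — d to each: Hub-A:9, Hub-B:8, Hub-C:16, Hub-D:9, Hub-E:11 → nearest is Hub-B
(15, 10) — d to each: Hub-A:11, Hub-B:12, Hub-C:6, Hub-D:3, Hub-E:10 → nearest is Hub-D
(10, 1) — d to each: Hub-A:8, Hub-B:7, Hub-C:15, Hub-D:8, Hub-E:10 → nearest is Hub-B
2 of the 6 points have Hub-B as nearest.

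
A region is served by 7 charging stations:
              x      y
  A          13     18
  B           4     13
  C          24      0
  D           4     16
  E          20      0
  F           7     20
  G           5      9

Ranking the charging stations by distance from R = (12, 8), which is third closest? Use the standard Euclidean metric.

A

Compare squared distances (the ordering matches that of the actual distances):
|RA|² = (12−13)² + (8−18)² = 1 + 100 = 101
|RB|² = (12−4)² + (8−13)² = 64 + 25 = 89
|RC|² = (12−24)² + (8−0)² = 144 + 64 = 208
|RD|² = (12−4)² + (8−16)² = 64 + 64 = 128
|RE|² = (12−20)² + (8−0)² = 64 + 64 = 128
|RF|² = (12−7)² + (8−20)² = 25 + 144 = 169
|RG|² = (12−5)² + (8−9)² = 49 + 1 = 50
Sorted ascending: G, B, A, D, … — the third-nearest is A.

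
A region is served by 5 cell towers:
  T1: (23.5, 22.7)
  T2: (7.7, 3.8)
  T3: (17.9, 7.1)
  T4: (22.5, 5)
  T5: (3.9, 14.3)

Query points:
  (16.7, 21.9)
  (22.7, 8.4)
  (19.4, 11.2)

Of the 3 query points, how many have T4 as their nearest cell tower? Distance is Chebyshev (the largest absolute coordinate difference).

(16.7, 21.9) — d to each: T1:6.8, T2:18.1, T3:14.8, T4:16.9, T5:12.8 → nearest is T1
(22.7, 8.4) — d to each: T1:14.3, T2:15, T3:4.8, T4:3.4, T5:18.8 → nearest is T4
(19.4, 11.2) — d to each: T1:11.5, T2:11.7, T3:4.1, T4:6.2, T5:15.5 → nearest is T3
1 of the 3 points has T4 as nearest.

1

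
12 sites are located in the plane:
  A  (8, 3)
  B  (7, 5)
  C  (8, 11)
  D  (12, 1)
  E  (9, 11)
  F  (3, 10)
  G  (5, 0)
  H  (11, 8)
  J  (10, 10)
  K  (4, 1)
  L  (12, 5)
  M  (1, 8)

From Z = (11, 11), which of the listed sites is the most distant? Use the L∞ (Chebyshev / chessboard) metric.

G

d(Z,A) = max(3, 8) = 8
d(Z,B) = max(4, 6) = 6
d(Z,C) = max(3, 0) = 3
d(Z,D) = max(1, 10) = 10
d(Z,E) = max(2, 0) = 2
d(Z,F) = max(8, 1) = 8
d(Z,G) = max(6, 11) = 11
d(Z,H) = max(0, 3) = 3
d(Z,J) = max(1, 1) = 1
d(Z,K) = max(7, 10) = 10
d(Z,L) = max(1, 6) = 6
d(Z,M) = max(10, 3) = 10
The largest is to G.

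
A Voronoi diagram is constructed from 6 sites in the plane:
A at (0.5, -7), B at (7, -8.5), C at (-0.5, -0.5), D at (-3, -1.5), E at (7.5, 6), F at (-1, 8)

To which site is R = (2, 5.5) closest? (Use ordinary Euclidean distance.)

F

Compare squared distances (the ordering matches that of the actual distances):
|RA|² = 2.25 + 156.25 = 158.5
|RB|² = 25 + 196 = 221
|RC|² = 6.25 + 36 = 42.25
|RD|² = 25 + 49 = 74
|RE|² = 30.25 + 0.25 = 30.5
|RF|² = 9 + 6.25 = 15.25
F is nearest.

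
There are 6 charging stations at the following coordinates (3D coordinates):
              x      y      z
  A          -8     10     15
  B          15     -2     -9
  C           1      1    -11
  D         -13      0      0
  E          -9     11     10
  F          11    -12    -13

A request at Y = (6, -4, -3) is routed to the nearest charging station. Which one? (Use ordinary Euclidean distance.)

C

Since √ is increasing, it suffices to compare squared distances:
|YA|² = 196 + 196 + 324 = 716
|YB|² = 81 + 4 + 36 = 121
|YC|² = 25 + 25 + 64 = 114
|YD|² = 361 + 16 + 9 = 386
|YE|² = 225 + 225 + 169 = 619
|YF|² = 25 + 64 + 100 = 189
C is nearest.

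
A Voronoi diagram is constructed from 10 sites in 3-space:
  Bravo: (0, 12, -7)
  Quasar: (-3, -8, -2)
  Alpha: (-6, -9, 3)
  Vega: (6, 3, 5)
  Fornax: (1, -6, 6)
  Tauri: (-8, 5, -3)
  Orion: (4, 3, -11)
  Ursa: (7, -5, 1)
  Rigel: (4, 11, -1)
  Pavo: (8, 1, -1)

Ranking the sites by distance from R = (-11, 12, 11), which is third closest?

Vega

Compare squared distances (the ordering matches that of the actual distances):
d²(R, Bravo) = (-11−0)² + (12−12)² + (11−(-7))² = 121 + 0 + 324 = 445
d²(R, Quasar) = (-11−(-3))² + (12−(-8))² + (11−(-2))² = 64 + 400 + 169 = 633
d²(R, Alpha) = (-11−(-6))² + (12−(-9))² + (11−3)² = 25 + 441 + 64 = 530
d²(R, Vega) = (-11−6)² + (12−3)² + (11−5)² = 289 + 81 + 36 = 406
d²(R, Fornax) = (-11−1)² + (12−(-6))² + (11−6)² = 144 + 324 + 25 = 493
d²(R, Tauri) = (-11−(-8))² + (12−5)² + (11−(-3))² = 9 + 49 + 196 = 254
d²(R, Orion) = (-11−4)² + (12−3)² + (11−(-11))² = 225 + 81 + 484 = 790
d²(R, Ursa) = (-11−7)² + (12−(-5))² + (11−1)² = 324 + 289 + 100 = 713
d²(R, Rigel) = (-11−4)² + (12−11)² + (11−(-1))² = 225 + 1 + 144 = 370
d²(R, Pavo) = (-11−8)² + (12−1)² + (11−(-1))² = 361 + 121 + 144 = 626
Sorted ascending: Tauri, Rigel, Vega, Bravo, … — the third-nearest is Vega.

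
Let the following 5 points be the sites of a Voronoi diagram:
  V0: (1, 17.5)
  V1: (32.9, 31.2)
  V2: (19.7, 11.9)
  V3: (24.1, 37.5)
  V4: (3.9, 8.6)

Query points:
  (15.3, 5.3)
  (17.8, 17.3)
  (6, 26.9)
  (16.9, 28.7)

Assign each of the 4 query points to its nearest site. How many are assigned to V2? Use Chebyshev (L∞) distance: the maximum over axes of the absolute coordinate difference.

2

(15.3, 5.3) — d to each: V0:14.3, V1:25.9, V2:6.6, V3:32.2, V4:11.4 → nearest is V2
(17.8, 17.3) — d to each: V0:16.8, V1:15.1, V2:5.4, V3:20.2, V4:13.9 → nearest is V2
(6, 26.9) — d to each: V0:9.4, V1:26.9, V2:15, V3:18.1, V4:18.3 → nearest is V0
(16.9, 28.7) — d to each: V0:15.9, V1:16, V2:16.8, V3:8.8, V4:20.1 → nearest is V3
2 of the 4 points have V2 as nearest.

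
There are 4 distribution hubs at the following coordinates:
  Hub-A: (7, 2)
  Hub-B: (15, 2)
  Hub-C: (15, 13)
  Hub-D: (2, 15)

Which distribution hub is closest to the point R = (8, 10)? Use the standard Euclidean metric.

Squared Euclidean distances:
d²(R, Hub-A) = (8−7)² + (10−2)² = 1 + 64 = 65
d²(R, Hub-B) = (8−15)² + (10−2)² = 49 + 64 = 113
d²(R, Hub-C) = (8−15)² + (10−13)² = 49 + 9 = 58
d²(R, Hub-D) = (8−2)² + (10−15)² = 36 + 25 = 61
Hub-C is nearest.

Hub-C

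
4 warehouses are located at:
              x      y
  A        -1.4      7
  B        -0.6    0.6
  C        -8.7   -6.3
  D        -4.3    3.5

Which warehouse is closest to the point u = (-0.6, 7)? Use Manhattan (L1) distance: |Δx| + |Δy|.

d(u,A) = |-0.6−(-1.4)| + |7−7| = 0.8 + 0 = 0.8
d(u,B) = |-0.6−(-0.6)| + |7−0.6| = 0 + 6.4 = 6.4
d(u,C) = |-0.6−(-8.7)| + |7−(-6.3)| = 8.1 + 13.3 = 21.4
d(u,D) = |-0.6−(-4.3)| + |7−3.5| = 3.7 + 3.5 = 7.2
The smallest is to A, so u lies in the Voronoi region of A.

A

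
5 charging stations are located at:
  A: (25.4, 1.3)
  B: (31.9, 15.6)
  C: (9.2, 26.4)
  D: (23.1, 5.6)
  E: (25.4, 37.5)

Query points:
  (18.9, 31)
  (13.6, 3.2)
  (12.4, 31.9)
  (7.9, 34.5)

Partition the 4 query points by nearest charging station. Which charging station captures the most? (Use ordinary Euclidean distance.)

C

(18.9, 31) — d² to each: A:924.34, B:406.16, C:115.25, D:662.8, E:84.5 → nearest is E
(13.6, 3.2) — d² to each: A:142.85, B:488.65, C:557.6, D:96.01, E:1315.73 → nearest is D
(12.4, 31.9) — d² to each: A:1105.36, B:645.94, C:40.49, D:806.18, E:200.36 → nearest is C
(7.9, 34.5) — d² to each: A:1408.49, B:933.21, C:67.3, D:1066.25, E:315.25 → nearest is C
Tally — C:2, D:1, E:1. C captures the most (2).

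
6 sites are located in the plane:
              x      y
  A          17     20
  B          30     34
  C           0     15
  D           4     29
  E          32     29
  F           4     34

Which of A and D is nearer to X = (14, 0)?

Compare squared distances:
|XA|² = (14−17)² + (0−20)² = 9 + 400 = 409
|XD|² = (14−4)² + (0−29)² = 100 + 841 = 941
409 < 941, so A is closer.

A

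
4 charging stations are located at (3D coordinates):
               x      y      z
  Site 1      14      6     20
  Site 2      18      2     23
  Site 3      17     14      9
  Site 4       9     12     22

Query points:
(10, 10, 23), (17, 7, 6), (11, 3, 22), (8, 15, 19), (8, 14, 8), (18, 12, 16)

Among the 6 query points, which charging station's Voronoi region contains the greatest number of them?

(10, 10, 23) — d² to each: Site 1:41, Site 2:128, Site 3:261, Site 4:6 → nearest is Site 4
(17, 7, 6) — d² to each: Site 1:206, Site 2:315, Site 3:58, Site 4:345 → nearest is Site 3
(11, 3, 22) — d² to each: Site 1:22, Site 2:51, Site 3:326, Site 4:85 → nearest is Site 1
(8, 15, 19) — d² to each: Site 1:118, Site 2:285, Site 3:182, Site 4:19 → nearest is Site 4
(8, 14, 8) — d² to each: Site 1:244, Site 2:469, Site 3:82, Site 4:201 → nearest is Site 3
(18, 12, 16) — d² to each: Site 1:68, Site 2:149, Site 3:54, Site 4:117 → nearest is Site 3
Tally — Site 1:1, Site 3:3, Site 4:2. Site 3 captures the most (3).

Site 3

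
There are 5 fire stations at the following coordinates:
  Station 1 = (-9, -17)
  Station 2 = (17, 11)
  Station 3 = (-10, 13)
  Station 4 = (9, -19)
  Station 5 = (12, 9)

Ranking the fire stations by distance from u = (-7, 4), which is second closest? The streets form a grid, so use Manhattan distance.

Station 1

d(u, Station 1) = 2 + 21 = 23
d(u, Station 2) = 24 + 7 = 31
d(u, Station 3) = 3 + 9 = 12
d(u, Station 4) = 16 + 23 = 39
d(u, Station 5) = 19 + 5 = 24
Sorted ascending: Station 3, Station 1, Station 5, … — the second-nearest is Station 1.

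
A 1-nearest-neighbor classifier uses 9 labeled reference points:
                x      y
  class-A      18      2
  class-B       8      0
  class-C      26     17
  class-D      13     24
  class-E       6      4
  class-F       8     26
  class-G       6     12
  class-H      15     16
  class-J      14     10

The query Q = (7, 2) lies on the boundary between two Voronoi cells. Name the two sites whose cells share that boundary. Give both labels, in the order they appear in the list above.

Squared distances from Q to each site:
d²(Q, class-A) = 121 + 0 = 121
d²(Q, class-B) = 1 + 4 = 5
d²(Q, class-C) = 361 + 225 = 586
d²(Q, class-D) = 36 + 484 = 520
d²(Q, class-E) = 1 + 4 = 5
d²(Q, class-F) = 1 + 576 = 577
d²(Q, class-G) = 1 + 100 = 101
d²(Q, class-H) = 64 + 196 = 260
d²(Q, class-J) = 49 + 64 = 113
Q is equidistant from class-B and class-E (both at squared distance 5), and every other site is strictly farther — so Q lies on the class-B–class-E Voronoi edge.

class-B and class-E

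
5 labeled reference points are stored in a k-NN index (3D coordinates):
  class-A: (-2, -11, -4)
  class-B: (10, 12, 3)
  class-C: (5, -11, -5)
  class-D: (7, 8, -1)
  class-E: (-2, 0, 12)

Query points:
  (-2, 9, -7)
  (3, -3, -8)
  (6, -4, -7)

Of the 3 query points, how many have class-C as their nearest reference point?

(-2, 9, -7) — d² to each: class-A:409, class-B:253, class-C:453, class-D:118, class-E:442 → nearest is class-D
(3, -3, -8) — d² to each: class-A:105, class-B:395, class-C:77, class-D:186, class-E:434 → nearest is class-C
(6, -4, -7) — d² to each: class-A:122, class-B:372, class-C:54, class-D:181, class-E:441 → nearest is class-C
2 of the 3 points have class-C as nearest.

2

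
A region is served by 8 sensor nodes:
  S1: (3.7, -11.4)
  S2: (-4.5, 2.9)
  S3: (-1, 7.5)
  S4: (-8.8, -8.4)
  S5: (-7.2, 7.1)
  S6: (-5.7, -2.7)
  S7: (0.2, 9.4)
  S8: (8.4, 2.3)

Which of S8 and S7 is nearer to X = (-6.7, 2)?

S7

Compare squared distances:
|XS8|² = (-6.7−8.4)² + (2−2.3)² = 228.01 + 0.09 = 228.1
|XS7|² = (-6.7−0.2)² + (2−9.4)² = 47.61 + 54.76 = 102.37
228.1 > 102.37, so S7 is closer.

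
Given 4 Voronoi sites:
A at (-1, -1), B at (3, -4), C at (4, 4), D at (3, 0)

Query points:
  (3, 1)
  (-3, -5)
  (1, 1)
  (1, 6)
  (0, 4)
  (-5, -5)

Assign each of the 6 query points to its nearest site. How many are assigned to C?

(3, 1) — d² to each: A:20, B:25, C:10, D:1 → nearest is D
(-3, -5) — d² to each: A:20, B:37, C:130, D:61 → nearest is A
(1, 1) — d² to each: A:8, B:29, C:18, D:5 → nearest is D
(1, 6) — d² to each: A:53, B:104, C:13, D:40 → nearest is C
(0, 4) — d² to each: A:26, B:73, C:16, D:25 → nearest is C
(-5, -5) — d² to each: A:32, B:65, C:162, D:89 → nearest is A
2 of the 6 points have C as nearest.

2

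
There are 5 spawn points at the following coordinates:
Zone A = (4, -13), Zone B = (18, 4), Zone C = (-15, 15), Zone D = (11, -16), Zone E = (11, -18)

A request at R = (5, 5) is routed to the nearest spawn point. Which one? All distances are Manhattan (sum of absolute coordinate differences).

Zone B

d(R, Zone A) = |5−4| + |5−(-13)| = 1 + 18 = 19
d(R, Zone B) = |5−18| + |5−4| = 13 + 1 = 14
d(R, Zone C) = |5−(-15)| + |5−15| = 20 + 10 = 30
d(R, Zone D) = |5−11| + |5−(-16)| = 6 + 21 = 27
d(R, Zone E) = |5−11| + |5−(-18)| = 6 + 23 = 29
The smallest is to Zone B, so R lies in the Voronoi region of Zone B.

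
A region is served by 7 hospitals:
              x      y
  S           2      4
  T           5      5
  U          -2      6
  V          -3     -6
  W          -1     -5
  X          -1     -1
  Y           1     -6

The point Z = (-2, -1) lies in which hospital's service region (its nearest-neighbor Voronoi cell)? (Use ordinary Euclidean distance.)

Squared Euclidean distances:
|ZS|² = (-2−2)² + (-1−4)² = 16 + 25 = 41
|ZT|² = (-2−5)² + (-1−5)² = 49 + 36 = 85
|ZU|² = (-2−(-2))² + (-1−6)² = 0 + 49 = 49
|ZV|² = (-2−(-3))² + (-1−(-6))² = 1 + 25 = 26
|ZW|² = (-2−(-1))² + (-1−(-5))² = 1 + 16 = 17
|ZX|² = (-2−(-1))² + (-1−(-1))² = 1 + 0 = 1
|ZY|² = (-2−1)² + (-1−(-6))² = 9 + 25 = 34
The smallest is to X, so Z lies in the Voronoi region of X.

X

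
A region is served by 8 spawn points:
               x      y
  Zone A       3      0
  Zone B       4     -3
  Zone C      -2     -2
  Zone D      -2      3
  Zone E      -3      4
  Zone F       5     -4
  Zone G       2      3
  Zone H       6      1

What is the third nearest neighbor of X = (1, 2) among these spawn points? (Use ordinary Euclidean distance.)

Zone D

Squared Euclidean distances:
d²(X, Zone A) = (1−3)² + (2−0)² = 4 + 4 = 8
d²(X, Zone B) = (1−4)² + (2−(-3))² = 9 + 25 = 34
d²(X, Zone C) = (1−(-2))² + (2−(-2))² = 9 + 16 = 25
d²(X, Zone D) = (1−(-2))² + (2−3)² = 9 + 1 = 10
d²(X, Zone E) = (1−(-3))² + (2−4)² = 16 + 4 = 20
d²(X, Zone F) = (1−5)² + (2−(-4))² = 16 + 36 = 52
d²(X, Zone G) = (1−2)² + (2−3)² = 1 + 1 = 2
d²(X, Zone H) = (1−6)² + (2−1)² = 25 + 1 = 26
Sorted ascending: Zone G, Zone A, Zone D, Zone E, … — the third-nearest is Zone D.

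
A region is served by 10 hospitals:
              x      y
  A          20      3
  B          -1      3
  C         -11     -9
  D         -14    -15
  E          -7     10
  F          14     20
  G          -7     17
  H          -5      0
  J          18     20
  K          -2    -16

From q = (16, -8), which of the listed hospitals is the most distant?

G

Squared Euclidean distances:
|qA|² = 16 + 121 = 137
|qB|² = 289 + 121 = 410
|qC|² = 729 + 1 = 730
|qD|² = 900 + 49 = 949
|qE|² = 529 + 324 = 853
|qF|² = 4 + 784 = 788
|qG|² = 529 + 625 = 1154
|qH|² = 441 + 64 = 505
|qJ|² = 4 + 784 = 788
|qK|² = 324 + 64 = 388
The largest is to G.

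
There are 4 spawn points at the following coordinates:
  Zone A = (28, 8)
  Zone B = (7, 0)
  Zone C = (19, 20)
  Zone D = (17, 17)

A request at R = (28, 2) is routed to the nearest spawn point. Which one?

Zone A

Squared Euclidean distances:
d²(R, Zone A) = 0 + 36 = 36
d²(R, Zone B) = 441 + 4 = 445
d²(R, Zone C) = 81 + 324 = 405
d²(R, Zone D) = 121 + 225 = 346
Minimum is at Zone A.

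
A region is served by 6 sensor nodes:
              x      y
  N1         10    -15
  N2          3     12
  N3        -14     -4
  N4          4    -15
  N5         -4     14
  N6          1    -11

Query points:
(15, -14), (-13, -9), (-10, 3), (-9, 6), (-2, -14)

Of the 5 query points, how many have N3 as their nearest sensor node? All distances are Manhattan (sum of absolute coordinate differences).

(15, -14) — d to each: N1:6, N2:38, N3:39, N4:12, N5:47, N6:17 → nearest is N1
(-13, -9) — d to each: N1:29, N2:37, N3:6, N4:23, N5:32, N6:16 → nearest is N3
(-10, 3) — d to each: N1:38, N2:22, N3:11, N4:32, N5:17, N6:25 → nearest is N3
(-9, 6) — d to each: N1:40, N2:18, N3:15, N4:34, N5:13, N6:27 → nearest is N5
(-2, -14) — d to each: N1:13, N2:31, N3:22, N4:7, N5:30, N6:6 → nearest is N6
2 of the 5 points have N3 as nearest.

2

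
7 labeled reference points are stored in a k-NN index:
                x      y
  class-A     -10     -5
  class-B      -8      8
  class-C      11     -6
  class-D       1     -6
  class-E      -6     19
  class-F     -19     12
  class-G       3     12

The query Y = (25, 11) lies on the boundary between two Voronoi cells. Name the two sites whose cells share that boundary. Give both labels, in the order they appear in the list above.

class-C and class-G

Squared distances from Y to each site:
d²(Y, class-A) = (25−(-10))² + (11−(-5))² = 1225 + 256 = 1481
d²(Y, class-B) = (25−(-8))² + (11−8)² = 1089 + 9 = 1098
d²(Y, class-C) = (25−11)² + (11−(-6))² = 196 + 289 = 485
d²(Y, class-D) = (25−1)² + (11−(-6))² = 576 + 289 = 865
d²(Y, class-E) = (25−(-6))² + (11−19)² = 961 + 64 = 1025
d²(Y, class-F) = (25−(-19))² + (11−12)² = 1936 + 1 = 1937
d²(Y, class-G) = (25−3)² + (11−12)² = 484 + 1 = 485
Y is equidistant from class-C and class-G (both at squared distance 485), and every other site is strictly farther — so Y lies on the class-C–class-G Voronoi edge.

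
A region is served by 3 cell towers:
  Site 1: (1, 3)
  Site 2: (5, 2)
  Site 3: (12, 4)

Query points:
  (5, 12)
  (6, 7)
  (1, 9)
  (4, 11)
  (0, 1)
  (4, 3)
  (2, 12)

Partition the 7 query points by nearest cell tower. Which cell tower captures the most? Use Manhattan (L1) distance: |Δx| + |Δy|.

(5, 12) — d to each: Site 1:13, Site 2:10, Site 3:15 → nearest is Site 2
(6, 7) — d to each: Site 1:9, Site 2:6, Site 3:9 → nearest is Site 2
(1, 9) — d to each: Site 1:6, Site 2:11, Site 3:16 → nearest is Site 1
(4, 11) — d to each: Site 1:11, Site 2:10, Site 3:15 → nearest is Site 2
(0, 1) — d to each: Site 1:3, Site 2:6, Site 3:15 → nearest is Site 1
(4, 3) — d to each: Site 1:3, Site 2:2, Site 3:9 → nearest is Site 2
(2, 12) — d to each: Site 1:10, Site 2:13, Site 3:18 → nearest is Site 1
Tally — Site 1:3, Site 2:4. Site 2 captures the most (4).

Site 2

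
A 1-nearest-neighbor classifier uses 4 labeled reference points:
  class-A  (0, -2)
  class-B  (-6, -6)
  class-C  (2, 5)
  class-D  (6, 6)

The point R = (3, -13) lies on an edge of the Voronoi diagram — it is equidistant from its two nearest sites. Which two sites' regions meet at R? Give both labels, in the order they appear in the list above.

class-A and class-B

Squared distances from R to each site:
d²(R, class-A) = (3−0)² + (-13−(-2))² = 9 + 121 = 130
d²(R, class-B) = (3−(-6))² + (-13−(-6))² = 81 + 49 = 130
d²(R, class-C) = (3−2)² + (-13−5)² = 1 + 324 = 325
d²(R, class-D) = (3−6)² + (-13−6)² = 9 + 361 = 370
R is equidistant from class-A and class-B (both at squared distance 130), and every other site is strictly farther — so R lies on the class-A–class-B Voronoi edge.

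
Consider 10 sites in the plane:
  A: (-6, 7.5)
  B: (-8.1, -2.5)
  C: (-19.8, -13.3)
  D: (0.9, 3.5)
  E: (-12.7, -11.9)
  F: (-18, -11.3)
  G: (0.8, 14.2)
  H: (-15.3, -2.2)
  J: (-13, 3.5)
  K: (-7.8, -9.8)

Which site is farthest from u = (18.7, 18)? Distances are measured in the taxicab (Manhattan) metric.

d(u,A) = |18.7−(-6)| + |18−7.5| = 24.7 + 10.5 = 35.2
d(u,B) = |18.7−(-8.1)| + |18−(-2.5)| = 26.8 + 20.5 = 47.3
d(u,C) = |18.7−(-19.8)| + |18−(-13.3)| = 38.5 + 31.3 = 69.8
d(u,D) = |18.7−0.9| + |18−3.5| = 17.8 + 14.5 = 32.3
d(u,E) = |18.7−(-12.7)| + |18−(-11.9)| = 31.4 + 29.9 = 61.3
d(u,F) = |18.7−(-18)| + |18−(-11.3)| = 36.7 + 29.3 = 66
d(u,G) = |18.7−0.8| + |18−14.2| = 17.9 + 3.8 = 21.7
d(u,H) = |18.7−(-15.3)| + |18−(-2.2)| = 34 + 20.2 = 54.2
d(u,J) = |18.7−(-13)| + |18−3.5| = 31.7 + 14.5 = 46.2
d(u,K) = |18.7−(-7.8)| + |18−(-9.8)| = 26.5 + 27.8 = 54.3
The largest is to C.

C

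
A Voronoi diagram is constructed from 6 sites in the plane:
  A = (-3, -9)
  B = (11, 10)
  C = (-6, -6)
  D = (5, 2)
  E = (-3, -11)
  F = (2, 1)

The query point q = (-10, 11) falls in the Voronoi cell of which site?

Since √ is increasing, it suffices to compare squared distances:
|qA|² = (-10−(-3))² + (11−(-9))² = 49 + 400 = 449
|qB|² = (-10−11)² + (11−10)² = 441 + 1 = 442
|qC|² = (-10−(-6))² + (11−(-6))² = 16 + 289 = 305
|qD|² = (-10−5)² + (11−2)² = 225 + 81 = 306
|qE|² = (-10−(-3))² + (11−(-11))² = 49 + 484 = 533
|qF|² = (-10−2)² + (11−1)² = 144 + 100 = 244
The smallest is to F, so q lies in the Voronoi region of F.

F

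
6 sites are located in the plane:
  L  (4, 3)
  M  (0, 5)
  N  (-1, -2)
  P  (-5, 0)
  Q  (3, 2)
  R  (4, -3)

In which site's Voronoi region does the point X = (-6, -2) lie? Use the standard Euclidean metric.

P

Squared Euclidean distances:
|XL|² = (-6−4)² + (-2−3)² = 100 + 25 = 125
|XM|² = (-6−0)² + (-2−5)² = 36 + 49 = 85
|XN|² = (-6−(-1))² + (-2−(-2))² = 25 + 0 = 25
|XP|² = (-6−(-5))² + (-2−0)² = 1 + 4 = 5
|XQ|² = (-6−3)² + (-2−2)² = 81 + 16 = 97
|XR|² = (-6−4)² + (-2−(-3))² = 100 + 1 = 101
The smallest is to P, so X lies in the Voronoi region of P.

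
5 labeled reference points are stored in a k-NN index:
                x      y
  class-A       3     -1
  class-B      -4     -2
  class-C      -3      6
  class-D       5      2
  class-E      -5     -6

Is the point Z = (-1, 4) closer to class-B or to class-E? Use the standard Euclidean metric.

class-B

Compare squared distances:
d²(Z, class-B) = (-1−(-4))² + (4−(-2))² = 9 + 36 = 45
d²(Z, class-E) = (-1−(-5))² + (4−(-6))² = 16 + 100 = 116
45 < 116, so class-B is closer.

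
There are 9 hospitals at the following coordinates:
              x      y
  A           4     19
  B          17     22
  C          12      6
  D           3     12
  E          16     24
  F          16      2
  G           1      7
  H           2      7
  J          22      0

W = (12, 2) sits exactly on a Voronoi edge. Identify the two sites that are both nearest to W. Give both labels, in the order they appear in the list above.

Squared distances from W to each site:
|WA|² = 64 + 289 = 353
|WB|² = 25 + 400 = 425
|WC|² = 0 + 16 = 16
|WD|² = 81 + 100 = 181
|WE|² = 16 + 484 = 500
|WF|² = 16 + 0 = 16
|WG|² = 121 + 25 = 146
|WH|² = 100 + 25 = 125
|WJ|² = 100 + 4 = 104
W is equidistant from C and F (both at squared distance 16), and every other site is strictly farther — so W lies on the C–F Voronoi edge.

C and F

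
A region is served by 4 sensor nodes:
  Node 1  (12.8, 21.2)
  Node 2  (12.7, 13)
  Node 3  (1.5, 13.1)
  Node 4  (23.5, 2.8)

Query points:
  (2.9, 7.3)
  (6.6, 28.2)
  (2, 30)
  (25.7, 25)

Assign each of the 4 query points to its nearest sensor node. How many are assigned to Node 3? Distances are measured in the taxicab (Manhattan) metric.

2

(2.9, 7.3) — d to each: Node 1:23.8, Node 2:15.5, Node 3:7.2, Node 4:25.1 → nearest is Node 3
(6.6, 28.2) — d to each: Node 1:13.2, Node 2:21.3, Node 3:20.2, Node 4:42.3 → nearest is Node 1
(2, 30) — d to each: Node 1:19.6, Node 2:27.7, Node 3:17.4, Node 4:48.7 → nearest is Node 3
(25.7, 25) — d to each: Node 1:16.7, Node 2:25, Node 3:36.1, Node 4:24.4 → nearest is Node 1
2 of the 4 points have Node 3 as nearest.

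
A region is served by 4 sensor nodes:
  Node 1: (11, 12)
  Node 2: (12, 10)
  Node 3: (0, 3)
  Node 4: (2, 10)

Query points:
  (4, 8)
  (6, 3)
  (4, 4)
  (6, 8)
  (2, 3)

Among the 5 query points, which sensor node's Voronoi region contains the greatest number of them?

Node 3

(4, 8) — d² to each: Node 1:65, Node 2:68, Node 3:41, Node 4:8 → nearest is Node 4
(6, 3) — d² to each: Node 1:106, Node 2:85, Node 3:36, Node 4:65 → nearest is Node 3
(4, 4) — d² to each: Node 1:113, Node 2:100, Node 3:17, Node 4:40 → nearest is Node 3
(6, 8) — d² to each: Node 1:41, Node 2:40, Node 3:61, Node 4:20 → nearest is Node 4
(2, 3) — d² to each: Node 1:162, Node 2:149, Node 3:4, Node 4:49 → nearest is Node 3
Tally — Node 3:3, Node 4:2. Node 3 captures the most (3).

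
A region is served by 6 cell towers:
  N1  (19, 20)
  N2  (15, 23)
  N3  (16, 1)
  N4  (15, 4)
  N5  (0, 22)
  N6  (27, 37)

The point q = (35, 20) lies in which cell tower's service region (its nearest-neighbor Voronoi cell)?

Squared Euclidean distances:
|qN1|² = (35−19)² + (20−20)² = 256 + 0 = 256
|qN2|² = (35−15)² + (20−23)² = 400 + 9 = 409
|qN3|² = (35−16)² + (20−1)² = 361 + 361 = 722
|qN4|² = (35−15)² + (20−4)² = 400 + 256 = 656
|qN5|² = (35−0)² + (20−22)² = 1225 + 4 = 1229
|qN6|² = (35−27)² + (20−37)² = 64 + 289 = 353
N1 is nearest.

N1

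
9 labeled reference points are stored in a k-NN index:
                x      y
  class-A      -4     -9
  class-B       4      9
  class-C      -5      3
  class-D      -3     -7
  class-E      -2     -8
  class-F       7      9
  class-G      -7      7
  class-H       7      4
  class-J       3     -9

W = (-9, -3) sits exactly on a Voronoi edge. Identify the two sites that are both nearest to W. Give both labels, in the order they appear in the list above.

Squared distances from W to each site:
d²(W, class-A) = (-9−(-4))² + (-3−(-9))² = 25 + 36 = 61
d²(W, class-B) = (-9−4)² + (-3−9)² = 169 + 144 = 313
d²(W, class-C) = (-9−(-5))² + (-3−3)² = 16 + 36 = 52
d²(W, class-D) = (-9−(-3))² + (-3−(-7))² = 36 + 16 = 52
d²(W, class-E) = (-9−(-2))² + (-3−(-8))² = 49 + 25 = 74
d²(W, class-F) = (-9−7)² + (-3−9)² = 256 + 144 = 400
d²(W, class-G) = (-9−(-7))² + (-3−7)² = 4 + 100 = 104
d²(W, class-H) = (-9−7)² + (-3−4)² = 256 + 49 = 305
d²(W, class-J) = (-9−3)² + (-3−(-9))² = 144 + 36 = 180
W is equidistant from class-C and class-D (both at squared distance 52), and every other site is strictly farther — so W lies on the class-C–class-D Voronoi edge.

class-C and class-D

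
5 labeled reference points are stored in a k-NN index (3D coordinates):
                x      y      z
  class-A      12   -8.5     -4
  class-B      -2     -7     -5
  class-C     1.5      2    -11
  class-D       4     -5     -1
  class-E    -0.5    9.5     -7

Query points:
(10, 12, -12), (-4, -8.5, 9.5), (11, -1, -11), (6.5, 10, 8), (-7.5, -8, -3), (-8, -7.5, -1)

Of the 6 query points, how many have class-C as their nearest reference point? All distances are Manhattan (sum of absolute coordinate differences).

(10, 12, -12) — d to each: class-A:30.5, class-B:38, class-C:19.5, class-D:34, class-E:18 → nearest is class-E
(-4, -8.5, 9.5) — d to each: class-A:29.5, class-B:18, class-C:36.5, class-D:22, class-E:38 → nearest is class-B
(11, -1, -11) — d to each: class-A:15.5, class-B:25, class-C:12.5, class-D:21, class-E:26 → nearest is class-C
(6.5, 10, 8) — d to each: class-A:36, class-B:38.5, class-C:32, class-D:26.5, class-E:22.5 → nearest is class-E
(-7.5, -8, -3) — d to each: class-A:21, class-B:8.5, class-C:27, class-D:16.5, class-E:28.5 → nearest is class-B
(-8, -7.5, -1) — d to each: class-A:24, class-B:10.5, class-C:29, class-D:14.5, class-E:30.5 → nearest is class-B
1 of the 6 points has class-C as nearest.

1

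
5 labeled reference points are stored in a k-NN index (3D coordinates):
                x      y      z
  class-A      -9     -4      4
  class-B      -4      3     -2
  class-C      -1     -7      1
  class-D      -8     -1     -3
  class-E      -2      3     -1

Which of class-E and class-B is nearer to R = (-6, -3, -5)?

Compare squared distances:
d²(R, class-E) = (-6−(-2))² + (-3−3)² + (-5−(-1))² = 16 + 36 + 16 = 68
d²(R, class-B) = (-6−(-4))² + (-3−3)² + (-5−(-2))² = 4 + 36 + 9 = 49
68 > 49, so class-B is closer.

class-B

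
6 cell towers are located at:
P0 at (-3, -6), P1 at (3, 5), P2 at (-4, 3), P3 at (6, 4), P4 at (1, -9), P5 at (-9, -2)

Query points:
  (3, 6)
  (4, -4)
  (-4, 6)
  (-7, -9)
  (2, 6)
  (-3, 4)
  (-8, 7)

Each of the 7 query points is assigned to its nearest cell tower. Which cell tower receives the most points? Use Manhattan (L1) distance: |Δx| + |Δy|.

P2

(3, 6) — d to each: P0:18, P1:1, P2:10, P3:5, P4:17, P5:20 → nearest is P1
(4, -4) — d to each: P0:9, P1:10, P2:15, P3:10, P4:8, P5:15 → nearest is P4
(-4, 6) — d to each: P0:13, P1:8, P2:3, P3:12, P4:20, P5:13 → nearest is P2
(-7, -9) — d to each: P0:7, P1:24, P2:15, P3:26, P4:8, P5:9 → nearest is P0
(2, 6) — d to each: P0:17, P1:2, P2:9, P3:6, P4:16, P5:19 → nearest is P1
(-3, 4) — d to each: P0:10, P1:7, P2:2, P3:9, P4:17, P5:12 → nearest is P2
(-8, 7) — d to each: P0:18, P1:13, P2:8, P3:17, P4:25, P5:10 → nearest is P2
Tally — P0:1, P1:2, P2:3, P4:1. P2 captures the most (3).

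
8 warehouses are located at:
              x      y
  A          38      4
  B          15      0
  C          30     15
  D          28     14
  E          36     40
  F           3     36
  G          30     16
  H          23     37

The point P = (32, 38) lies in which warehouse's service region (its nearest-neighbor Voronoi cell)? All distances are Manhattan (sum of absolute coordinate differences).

E

d(P,A) = 6 + 34 = 40
d(P,B) = 17 + 38 = 55
d(P,C) = 2 + 23 = 25
d(P,D) = 4 + 24 = 28
d(P,E) = 4 + 2 = 6
d(P,F) = 29 + 2 = 31
d(P,G) = 2 + 22 = 24
d(P,H) = 9 + 1 = 10
Minimum is at E.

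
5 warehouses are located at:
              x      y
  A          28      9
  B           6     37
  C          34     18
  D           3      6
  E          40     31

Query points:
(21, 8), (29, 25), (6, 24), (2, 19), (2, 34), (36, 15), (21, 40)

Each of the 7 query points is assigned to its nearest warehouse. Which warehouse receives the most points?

(21, 8) — d² to each: A:50, B:1066, C:269, D:328, E:890 → nearest is A
(29, 25) — d² to each: A:257, B:673, C:74, D:1037, E:157 → nearest is C
(6, 24) — d² to each: A:709, B:169, C:820, D:333, E:1205 → nearest is B
(2, 19) — d² to each: A:776, B:340, C:1025, D:170, E:1588 → nearest is D
(2, 34) — d² to each: A:1301, B:25, C:1280, D:785, E:1453 → nearest is B
(36, 15) — d² to each: A:100, B:1384, C:13, D:1170, E:272 → nearest is C
(21, 40) — d² to each: A:1010, B:234, C:653, D:1480, E:442 → nearest is B
Tally — A:1, B:3, C:2, D:1. B captures the most (3).

B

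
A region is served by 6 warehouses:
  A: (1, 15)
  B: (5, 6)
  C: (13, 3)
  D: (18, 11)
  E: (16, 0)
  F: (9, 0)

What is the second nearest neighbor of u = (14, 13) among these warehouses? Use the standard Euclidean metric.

Squared Euclidean distances:
|uA|² = (14−1)² + (13−15)² = 169 + 4 = 173
|uB|² = (14−5)² + (13−6)² = 81 + 49 = 130
|uC|² = (14−13)² + (13−3)² = 1 + 100 = 101
|uD|² = (14−18)² + (13−11)² = 16 + 4 = 20
|uE|² = (14−16)² + (13−0)² = 4 + 169 = 173
|uF|² = (14−9)² + (13−0)² = 25 + 169 = 194
Sorted ascending: D, C, B, … — the second-nearest is C.

C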